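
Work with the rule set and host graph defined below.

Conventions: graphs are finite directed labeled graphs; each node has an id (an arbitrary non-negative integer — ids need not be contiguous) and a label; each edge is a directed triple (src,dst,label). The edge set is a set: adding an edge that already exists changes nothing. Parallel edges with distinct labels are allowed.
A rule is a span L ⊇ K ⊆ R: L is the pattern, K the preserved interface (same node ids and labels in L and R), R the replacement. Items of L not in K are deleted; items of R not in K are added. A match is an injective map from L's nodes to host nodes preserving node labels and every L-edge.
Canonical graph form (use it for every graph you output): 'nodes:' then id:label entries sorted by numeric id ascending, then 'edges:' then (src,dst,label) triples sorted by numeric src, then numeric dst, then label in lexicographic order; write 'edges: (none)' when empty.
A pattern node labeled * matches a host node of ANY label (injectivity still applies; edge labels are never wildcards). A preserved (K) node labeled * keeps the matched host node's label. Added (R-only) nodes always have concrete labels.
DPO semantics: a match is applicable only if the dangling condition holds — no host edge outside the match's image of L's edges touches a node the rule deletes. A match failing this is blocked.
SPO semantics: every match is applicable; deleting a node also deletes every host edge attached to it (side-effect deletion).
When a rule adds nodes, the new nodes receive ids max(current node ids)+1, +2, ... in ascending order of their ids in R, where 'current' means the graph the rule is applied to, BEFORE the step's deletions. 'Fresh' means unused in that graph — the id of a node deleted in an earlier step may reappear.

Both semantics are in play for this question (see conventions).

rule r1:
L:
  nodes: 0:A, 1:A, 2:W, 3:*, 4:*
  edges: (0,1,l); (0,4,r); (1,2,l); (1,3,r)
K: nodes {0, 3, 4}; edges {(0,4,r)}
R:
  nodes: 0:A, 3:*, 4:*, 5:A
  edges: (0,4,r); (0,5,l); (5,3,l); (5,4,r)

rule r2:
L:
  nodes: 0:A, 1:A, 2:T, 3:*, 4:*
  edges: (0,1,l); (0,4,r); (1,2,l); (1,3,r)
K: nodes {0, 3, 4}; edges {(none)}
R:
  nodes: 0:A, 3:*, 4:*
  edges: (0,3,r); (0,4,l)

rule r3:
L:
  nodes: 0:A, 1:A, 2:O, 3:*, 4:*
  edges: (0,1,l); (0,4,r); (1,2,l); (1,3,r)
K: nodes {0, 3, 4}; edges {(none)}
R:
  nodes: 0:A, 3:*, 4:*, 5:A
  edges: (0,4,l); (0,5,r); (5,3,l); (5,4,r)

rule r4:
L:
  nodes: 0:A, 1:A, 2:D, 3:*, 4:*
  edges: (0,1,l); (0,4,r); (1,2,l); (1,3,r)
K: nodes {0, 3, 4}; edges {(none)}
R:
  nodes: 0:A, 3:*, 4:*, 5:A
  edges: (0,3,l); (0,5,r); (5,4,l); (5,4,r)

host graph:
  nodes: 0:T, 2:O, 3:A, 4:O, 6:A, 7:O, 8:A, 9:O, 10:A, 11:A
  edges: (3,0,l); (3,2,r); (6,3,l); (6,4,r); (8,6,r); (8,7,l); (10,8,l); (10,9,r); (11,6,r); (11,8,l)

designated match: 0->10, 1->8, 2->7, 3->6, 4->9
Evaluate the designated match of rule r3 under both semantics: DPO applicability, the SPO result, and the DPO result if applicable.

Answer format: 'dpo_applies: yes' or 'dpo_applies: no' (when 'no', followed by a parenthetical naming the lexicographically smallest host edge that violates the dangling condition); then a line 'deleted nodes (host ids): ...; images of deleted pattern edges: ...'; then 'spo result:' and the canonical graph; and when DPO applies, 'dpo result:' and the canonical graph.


dpo_applies: no
(the rule deletes node 8, which keeps host edge (11,8,l) outside the match image — the dangling condition fails, DPO blocks; SPO proceeds and side-deletes such edges)
deleted nodes (host ids): 7, 8; images of deleted pattern edges: (8,6,r); (8,7,l); (10,8,l); (10,9,r)
spo result:
nodes: 0:T, 2:O, 3:A, 4:O, 6:A, 9:O, 10:A, 11:A, 12:A
edges: (3,0,l); (3,2,r); (6,3,l); (6,4,r); (10,9,l); (10,12,r); (11,6,r); (12,6,l); (12,9,r)


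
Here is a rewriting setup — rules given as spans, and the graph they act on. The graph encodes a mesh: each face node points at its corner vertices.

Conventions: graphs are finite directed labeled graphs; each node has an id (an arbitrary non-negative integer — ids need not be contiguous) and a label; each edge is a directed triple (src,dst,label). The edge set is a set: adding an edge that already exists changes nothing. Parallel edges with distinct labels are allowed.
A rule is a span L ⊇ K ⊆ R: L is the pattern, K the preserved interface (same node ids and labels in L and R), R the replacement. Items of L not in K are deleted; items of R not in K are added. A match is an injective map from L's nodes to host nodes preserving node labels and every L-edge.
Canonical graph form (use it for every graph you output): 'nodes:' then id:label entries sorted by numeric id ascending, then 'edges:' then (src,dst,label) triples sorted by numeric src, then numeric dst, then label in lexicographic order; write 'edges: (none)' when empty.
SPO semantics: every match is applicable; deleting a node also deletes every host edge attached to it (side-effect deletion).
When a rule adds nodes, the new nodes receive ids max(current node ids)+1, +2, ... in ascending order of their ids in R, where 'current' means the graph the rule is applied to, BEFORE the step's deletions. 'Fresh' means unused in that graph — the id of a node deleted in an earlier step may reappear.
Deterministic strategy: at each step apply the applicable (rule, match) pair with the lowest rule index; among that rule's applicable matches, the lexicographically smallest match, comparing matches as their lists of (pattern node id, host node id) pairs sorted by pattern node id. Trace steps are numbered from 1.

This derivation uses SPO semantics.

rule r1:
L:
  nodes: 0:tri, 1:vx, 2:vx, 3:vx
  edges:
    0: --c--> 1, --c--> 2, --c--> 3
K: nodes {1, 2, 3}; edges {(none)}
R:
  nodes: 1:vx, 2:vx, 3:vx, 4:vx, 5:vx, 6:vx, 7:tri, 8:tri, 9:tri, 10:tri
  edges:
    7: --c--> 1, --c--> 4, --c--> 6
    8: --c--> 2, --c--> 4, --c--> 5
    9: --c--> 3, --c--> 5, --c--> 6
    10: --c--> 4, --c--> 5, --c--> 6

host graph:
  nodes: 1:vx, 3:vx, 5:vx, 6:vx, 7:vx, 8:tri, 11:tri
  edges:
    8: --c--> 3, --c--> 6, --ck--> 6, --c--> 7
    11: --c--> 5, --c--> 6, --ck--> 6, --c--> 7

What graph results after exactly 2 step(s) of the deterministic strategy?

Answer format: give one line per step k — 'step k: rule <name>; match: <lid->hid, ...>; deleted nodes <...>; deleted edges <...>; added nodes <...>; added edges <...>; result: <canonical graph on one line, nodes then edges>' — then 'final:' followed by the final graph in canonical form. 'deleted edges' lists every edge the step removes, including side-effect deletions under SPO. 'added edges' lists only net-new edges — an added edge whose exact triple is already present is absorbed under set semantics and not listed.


step 1: rule r1; match: 0->8, 1->3, 2->6, 3->7; deleted nodes 8; deleted edges (8,3,c); (8,6,c); (8,6,ck); (8,7,c); added nodes 12, 13, 14, 15, 16, 17, 18; added edges (15,3,c); (15,12,c); (15,14,c); (16,6,c); (16,12,c); (16,13,c); (17,7,c); (17,13,c); (17,14,c); (18,12,c); (18,13,c); (18,14,c); result: nodes: 1:vx, 3:vx, 5:vx, 6:vx, 7:vx, 11:tri, 12:vx, 13:vx, 14:vx, 15:tri, 16:tri, 17:tri, 18:tri edges: (11,5,c); (11,6,c); (11,6,ck); (11,7,c); (15,3,c); (15,12,c); (15,14,c); (16,6,c); (16,12,c); (16,13,c); (17,7,c); (17,13,c); (17,14,c); (18,12,c); (18,13,c); (18,14,c)
step 2: rule r1; match: 0->11, 1->5, 2->6, 3->7; deleted nodes 11; deleted edges (11,5,c); (11,6,c); (11,6,ck); (11,7,c); added nodes 19, 20, 21, 22, 23, 24, 25; added edges (22,5,c); (22,19,c); (22,21,c); (23,6,c); (23,19,c); (23,20,c); (24,7,c); (24,20,c); (24,21,c); (25,19,c); (25,20,c); (25,21,c); result: nodes: 1:vx, 3:vx, 5:vx, 6:vx, 7:vx, 12:vx, 13:vx, 14:vx, 15:tri, 16:tri, 17:tri, 18:tri, 19:vx, 20:vx, 21:vx, 22:tri, 23:tri, 24:tri, 25:tri edges: (15,3,c); (15,12,c); (15,14,c); (16,6,c); (16,12,c); (16,13,c); (17,7,c); (17,13,c); (17,14,c); (18,12,c); (18,13,c); (18,14,c); (22,5,c); (22,19,c); (22,21,c); (23,6,c); (23,19,c); (23,20,c); (24,7,c); (24,20,c); (24,21,c); (25,19,c); (25,20,c); (25,21,c)
final:
nodes: 1:vx, 3:vx, 5:vx, 6:vx, 7:vx, 12:vx, 13:vx, 14:vx, 15:tri, 16:tri, 17:tri, 18:tri, 19:vx, 20:vx, 21:vx, 22:tri, 23:tri, 24:tri, 25:tri
edges: (15,3,c); (15,12,c); (15,14,c); (16,6,c); (16,12,c); (16,13,c); (17,7,c); (17,13,c); (17,14,c); (18,12,c); (18,13,c); (18,14,c); (22,5,c); (22,19,c); (22,21,c); (23,6,c); (23,19,c); (23,20,c); (24,7,c); (24,20,c); (24,21,c); (25,19,c); (25,20,c); (25,21,c)


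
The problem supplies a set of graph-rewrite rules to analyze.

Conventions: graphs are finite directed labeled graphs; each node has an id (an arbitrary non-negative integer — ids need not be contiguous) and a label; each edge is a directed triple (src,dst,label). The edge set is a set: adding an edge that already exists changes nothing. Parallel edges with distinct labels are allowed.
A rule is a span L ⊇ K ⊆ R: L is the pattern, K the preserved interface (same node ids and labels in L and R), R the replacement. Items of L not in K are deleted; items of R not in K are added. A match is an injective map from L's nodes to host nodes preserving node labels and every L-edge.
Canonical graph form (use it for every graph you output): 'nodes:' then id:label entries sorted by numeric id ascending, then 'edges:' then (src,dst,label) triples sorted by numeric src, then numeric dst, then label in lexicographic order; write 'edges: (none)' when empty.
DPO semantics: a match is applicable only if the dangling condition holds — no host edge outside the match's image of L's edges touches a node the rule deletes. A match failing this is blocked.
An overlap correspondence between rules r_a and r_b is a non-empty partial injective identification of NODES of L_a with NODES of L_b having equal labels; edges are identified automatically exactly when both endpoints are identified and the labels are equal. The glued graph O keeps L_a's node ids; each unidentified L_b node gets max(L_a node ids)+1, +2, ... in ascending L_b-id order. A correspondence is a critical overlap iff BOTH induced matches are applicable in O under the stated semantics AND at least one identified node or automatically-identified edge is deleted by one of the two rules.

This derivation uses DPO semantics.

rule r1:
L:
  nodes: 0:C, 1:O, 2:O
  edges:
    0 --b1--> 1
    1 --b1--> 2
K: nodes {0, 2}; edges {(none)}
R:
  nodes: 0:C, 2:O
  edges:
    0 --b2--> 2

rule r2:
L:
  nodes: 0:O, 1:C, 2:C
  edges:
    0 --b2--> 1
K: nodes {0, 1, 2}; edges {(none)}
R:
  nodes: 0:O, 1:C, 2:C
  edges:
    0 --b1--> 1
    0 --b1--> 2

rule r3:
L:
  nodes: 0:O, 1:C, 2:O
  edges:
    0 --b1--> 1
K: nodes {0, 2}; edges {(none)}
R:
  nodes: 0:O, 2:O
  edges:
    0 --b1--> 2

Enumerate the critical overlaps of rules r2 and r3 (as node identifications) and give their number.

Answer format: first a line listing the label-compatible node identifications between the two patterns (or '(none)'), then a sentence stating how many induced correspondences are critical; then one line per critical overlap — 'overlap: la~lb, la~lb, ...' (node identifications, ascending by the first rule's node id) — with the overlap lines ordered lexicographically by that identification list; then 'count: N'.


label-compatible node identifications between L(r2) and L(r3): 0~0, 0~2, 1~1, 2~1
3 of the induced correspondences are critical overlaps of r2 and r3.
overlap: 0~0, 2~1
overlap: 0~2, 2~1
overlap: 2~1
count: 3


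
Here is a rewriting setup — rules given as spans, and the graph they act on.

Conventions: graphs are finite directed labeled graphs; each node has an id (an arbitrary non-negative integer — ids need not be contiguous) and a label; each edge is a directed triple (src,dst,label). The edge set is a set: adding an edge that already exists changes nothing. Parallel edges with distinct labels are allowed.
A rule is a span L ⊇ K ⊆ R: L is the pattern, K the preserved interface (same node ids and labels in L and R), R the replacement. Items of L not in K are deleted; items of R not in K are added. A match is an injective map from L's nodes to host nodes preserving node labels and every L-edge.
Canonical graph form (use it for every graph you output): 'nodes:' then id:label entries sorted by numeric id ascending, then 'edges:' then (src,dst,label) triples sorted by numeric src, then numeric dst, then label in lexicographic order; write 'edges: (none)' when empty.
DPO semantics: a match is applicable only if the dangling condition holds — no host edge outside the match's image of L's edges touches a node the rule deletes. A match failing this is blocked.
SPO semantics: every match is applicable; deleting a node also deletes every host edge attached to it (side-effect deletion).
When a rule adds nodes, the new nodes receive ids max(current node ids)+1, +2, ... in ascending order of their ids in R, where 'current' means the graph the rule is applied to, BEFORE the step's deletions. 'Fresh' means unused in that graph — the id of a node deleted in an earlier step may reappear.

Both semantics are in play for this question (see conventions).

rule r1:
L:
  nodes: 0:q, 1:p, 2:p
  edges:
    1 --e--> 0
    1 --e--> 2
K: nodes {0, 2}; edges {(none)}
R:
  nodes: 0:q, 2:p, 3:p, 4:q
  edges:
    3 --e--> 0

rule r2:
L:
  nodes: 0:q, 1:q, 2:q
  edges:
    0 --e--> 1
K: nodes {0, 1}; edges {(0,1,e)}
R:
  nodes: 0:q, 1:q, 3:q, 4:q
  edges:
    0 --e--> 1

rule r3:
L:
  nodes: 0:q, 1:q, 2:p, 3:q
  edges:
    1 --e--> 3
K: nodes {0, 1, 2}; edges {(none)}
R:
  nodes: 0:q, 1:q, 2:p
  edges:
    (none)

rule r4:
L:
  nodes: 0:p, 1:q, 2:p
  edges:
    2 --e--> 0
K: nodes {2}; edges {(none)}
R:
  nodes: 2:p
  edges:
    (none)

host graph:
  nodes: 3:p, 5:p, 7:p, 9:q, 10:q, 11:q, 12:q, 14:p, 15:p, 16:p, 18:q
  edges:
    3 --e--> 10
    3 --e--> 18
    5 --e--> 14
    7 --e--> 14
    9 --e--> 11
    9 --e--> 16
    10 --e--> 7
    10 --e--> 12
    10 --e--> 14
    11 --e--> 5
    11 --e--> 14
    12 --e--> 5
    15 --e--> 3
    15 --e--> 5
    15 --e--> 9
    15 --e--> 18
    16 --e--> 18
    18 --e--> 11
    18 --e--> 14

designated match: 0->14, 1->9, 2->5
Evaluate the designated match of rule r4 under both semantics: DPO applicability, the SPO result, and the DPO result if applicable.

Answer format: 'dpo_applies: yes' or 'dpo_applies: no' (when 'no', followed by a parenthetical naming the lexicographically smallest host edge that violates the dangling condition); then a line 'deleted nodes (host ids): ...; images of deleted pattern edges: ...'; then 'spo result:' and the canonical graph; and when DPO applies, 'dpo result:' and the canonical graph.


dpo_applies: no
(the rule deletes node 14, which keeps host edge (7,14,e) outside the match image — the dangling condition fails, DPO blocks; SPO proceeds and side-deletes such edges)
deleted nodes (host ids): 9, 14; images of deleted pattern edges: (5,14,e)
spo result:
nodes: 3:p, 5:p, 7:p, 10:q, 11:q, 12:q, 15:p, 16:p, 18:q
edges: (3,10,e); (3,18,e); (10,7,e); (10,12,e); (11,5,e); (12,5,e); (15,3,e); (15,5,e); (15,18,e); (16,18,e); (18,11,e)


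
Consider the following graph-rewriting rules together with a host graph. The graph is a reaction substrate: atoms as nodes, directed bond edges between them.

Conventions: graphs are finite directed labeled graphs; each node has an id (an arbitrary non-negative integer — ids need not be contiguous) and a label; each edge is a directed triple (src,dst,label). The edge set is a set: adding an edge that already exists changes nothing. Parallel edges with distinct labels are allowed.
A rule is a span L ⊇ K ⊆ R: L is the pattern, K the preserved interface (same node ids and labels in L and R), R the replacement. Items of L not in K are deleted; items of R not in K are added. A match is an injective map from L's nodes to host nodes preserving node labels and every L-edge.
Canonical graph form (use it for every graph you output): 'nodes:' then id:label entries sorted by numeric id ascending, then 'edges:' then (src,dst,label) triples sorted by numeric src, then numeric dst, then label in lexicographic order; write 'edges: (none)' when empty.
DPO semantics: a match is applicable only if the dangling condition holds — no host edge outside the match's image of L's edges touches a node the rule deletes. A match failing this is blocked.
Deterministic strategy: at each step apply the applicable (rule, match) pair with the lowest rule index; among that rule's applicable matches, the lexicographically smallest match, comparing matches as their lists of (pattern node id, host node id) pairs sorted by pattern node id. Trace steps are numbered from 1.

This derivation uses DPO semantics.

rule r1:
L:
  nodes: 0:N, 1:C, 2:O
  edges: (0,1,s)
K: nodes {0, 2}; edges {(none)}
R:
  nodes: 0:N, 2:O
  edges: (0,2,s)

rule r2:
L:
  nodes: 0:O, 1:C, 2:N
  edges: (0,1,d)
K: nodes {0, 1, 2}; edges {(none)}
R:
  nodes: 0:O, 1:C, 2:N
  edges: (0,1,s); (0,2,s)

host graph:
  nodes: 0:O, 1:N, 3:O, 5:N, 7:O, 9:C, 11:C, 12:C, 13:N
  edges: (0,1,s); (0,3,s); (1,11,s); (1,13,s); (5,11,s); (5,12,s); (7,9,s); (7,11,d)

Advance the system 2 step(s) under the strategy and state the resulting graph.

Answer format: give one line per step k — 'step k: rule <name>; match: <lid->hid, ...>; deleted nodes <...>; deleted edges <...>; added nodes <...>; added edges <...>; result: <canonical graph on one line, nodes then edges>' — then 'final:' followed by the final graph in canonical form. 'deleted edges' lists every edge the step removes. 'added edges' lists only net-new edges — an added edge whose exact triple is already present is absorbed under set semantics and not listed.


step 1: rule r1; match: 0->5, 1->12, 2->0; deleted nodes 12; deleted edges (5,12,s); added nodes (none); added edges (5,0,s); result: nodes: 0:O, 1:N, 3:O, 5:N, 7:O, 9:C, 11:C, 13:N edges: (0,1,s); (0,3,s); (1,11,s); (1,13,s); (5,0,s); (5,11,s); (7,9,s); (7,11,d)
step 2: rule r2; match: 0->7, 1->11, 2->1; deleted nodes (none); deleted edges (7,11,d); added nodes (none); added edges (7,1,s); (7,11,s); result: nodes: 0:O, 1:N, 3:O, 5:N, 7:O, 9:C, 11:C, 13:N edges: (0,1,s); (0,3,s); (1,11,s); (1,13,s); (5,0,s); (5,11,s); (7,1,s); (7,9,s); (7,11,s)
final:
nodes: 0:O, 1:N, 3:O, 5:N, 7:O, 9:C, 11:C, 13:N
edges: (0,1,s); (0,3,s); (1,11,s); (1,13,s); (5,0,s); (5,11,s); (7,1,s); (7,9,s); (7,11,s)


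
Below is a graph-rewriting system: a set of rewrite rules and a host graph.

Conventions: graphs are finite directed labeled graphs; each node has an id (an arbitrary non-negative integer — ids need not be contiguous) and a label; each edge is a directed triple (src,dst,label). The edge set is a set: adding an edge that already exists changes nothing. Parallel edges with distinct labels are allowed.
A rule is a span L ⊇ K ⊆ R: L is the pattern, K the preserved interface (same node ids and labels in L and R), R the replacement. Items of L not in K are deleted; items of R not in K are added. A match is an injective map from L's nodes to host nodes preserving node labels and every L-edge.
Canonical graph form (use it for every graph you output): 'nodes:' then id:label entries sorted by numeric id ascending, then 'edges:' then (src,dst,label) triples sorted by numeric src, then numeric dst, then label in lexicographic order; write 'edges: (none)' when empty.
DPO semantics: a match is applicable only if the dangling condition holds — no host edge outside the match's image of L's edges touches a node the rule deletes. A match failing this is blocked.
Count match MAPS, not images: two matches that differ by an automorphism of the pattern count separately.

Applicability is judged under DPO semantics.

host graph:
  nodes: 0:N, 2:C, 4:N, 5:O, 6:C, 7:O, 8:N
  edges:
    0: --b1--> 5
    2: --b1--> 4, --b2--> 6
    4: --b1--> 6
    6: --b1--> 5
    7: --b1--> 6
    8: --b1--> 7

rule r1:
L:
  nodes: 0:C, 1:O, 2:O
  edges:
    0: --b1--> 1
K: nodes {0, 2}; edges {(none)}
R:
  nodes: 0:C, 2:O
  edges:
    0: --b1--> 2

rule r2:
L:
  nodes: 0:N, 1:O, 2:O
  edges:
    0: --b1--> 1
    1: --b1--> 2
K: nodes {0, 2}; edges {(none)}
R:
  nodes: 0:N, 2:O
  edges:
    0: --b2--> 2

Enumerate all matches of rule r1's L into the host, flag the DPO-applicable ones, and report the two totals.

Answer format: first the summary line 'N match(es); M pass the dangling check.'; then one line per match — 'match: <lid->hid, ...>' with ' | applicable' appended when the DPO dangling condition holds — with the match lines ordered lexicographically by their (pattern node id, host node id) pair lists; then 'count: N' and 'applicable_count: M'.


1 match(es); 0 pass the dangling check.
match: 0->6, 1->5, 2->7
count: 1
applicable_count: 0


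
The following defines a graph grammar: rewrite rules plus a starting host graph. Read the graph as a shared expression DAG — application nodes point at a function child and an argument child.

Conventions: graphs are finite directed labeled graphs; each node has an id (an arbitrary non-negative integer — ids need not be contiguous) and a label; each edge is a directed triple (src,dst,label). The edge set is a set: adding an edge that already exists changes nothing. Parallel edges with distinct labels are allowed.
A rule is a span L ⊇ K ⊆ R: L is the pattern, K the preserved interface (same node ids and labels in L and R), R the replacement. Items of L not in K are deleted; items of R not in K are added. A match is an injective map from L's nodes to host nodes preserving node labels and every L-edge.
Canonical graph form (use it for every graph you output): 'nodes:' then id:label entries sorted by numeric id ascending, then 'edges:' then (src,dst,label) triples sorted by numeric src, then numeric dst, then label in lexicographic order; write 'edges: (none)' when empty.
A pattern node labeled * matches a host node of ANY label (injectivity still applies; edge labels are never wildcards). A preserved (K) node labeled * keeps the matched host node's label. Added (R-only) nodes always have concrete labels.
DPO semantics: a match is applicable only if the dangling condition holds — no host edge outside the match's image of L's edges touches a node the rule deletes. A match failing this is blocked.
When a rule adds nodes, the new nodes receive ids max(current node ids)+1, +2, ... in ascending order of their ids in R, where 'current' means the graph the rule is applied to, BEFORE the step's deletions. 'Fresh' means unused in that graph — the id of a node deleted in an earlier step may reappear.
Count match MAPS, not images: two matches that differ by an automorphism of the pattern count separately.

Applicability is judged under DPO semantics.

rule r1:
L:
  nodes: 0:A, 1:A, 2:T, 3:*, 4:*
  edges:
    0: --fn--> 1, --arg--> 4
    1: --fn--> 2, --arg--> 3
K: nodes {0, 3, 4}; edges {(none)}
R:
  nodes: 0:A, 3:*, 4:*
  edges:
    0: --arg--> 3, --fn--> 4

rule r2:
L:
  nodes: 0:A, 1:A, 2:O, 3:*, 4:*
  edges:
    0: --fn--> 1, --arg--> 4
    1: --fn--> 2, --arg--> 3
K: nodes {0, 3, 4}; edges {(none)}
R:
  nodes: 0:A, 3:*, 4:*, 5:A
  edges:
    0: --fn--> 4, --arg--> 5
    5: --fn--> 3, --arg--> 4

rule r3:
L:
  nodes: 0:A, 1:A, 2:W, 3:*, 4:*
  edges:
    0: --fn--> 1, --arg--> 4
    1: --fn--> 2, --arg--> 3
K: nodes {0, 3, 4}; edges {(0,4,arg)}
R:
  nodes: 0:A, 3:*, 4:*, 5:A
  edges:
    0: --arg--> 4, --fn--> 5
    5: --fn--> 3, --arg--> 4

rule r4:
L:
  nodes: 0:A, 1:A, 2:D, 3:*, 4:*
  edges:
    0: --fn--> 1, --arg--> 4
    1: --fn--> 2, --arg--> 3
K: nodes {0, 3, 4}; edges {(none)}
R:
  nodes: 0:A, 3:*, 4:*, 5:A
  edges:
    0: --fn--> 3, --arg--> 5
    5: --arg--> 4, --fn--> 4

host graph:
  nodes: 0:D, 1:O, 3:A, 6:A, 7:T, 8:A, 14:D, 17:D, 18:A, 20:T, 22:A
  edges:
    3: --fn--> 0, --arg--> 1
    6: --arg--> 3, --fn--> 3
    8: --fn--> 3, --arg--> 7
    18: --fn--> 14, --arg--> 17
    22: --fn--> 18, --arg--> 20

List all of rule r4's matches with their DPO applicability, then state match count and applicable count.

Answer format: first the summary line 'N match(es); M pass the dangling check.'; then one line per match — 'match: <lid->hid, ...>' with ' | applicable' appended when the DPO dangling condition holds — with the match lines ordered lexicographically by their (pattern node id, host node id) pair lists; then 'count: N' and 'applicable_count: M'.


2 match(es); 1 pass the dangling check.
match: 0->8, 1->3, 2->0, 3->1, 4->7
match: 0->22, 1->18, 2->14, 3->17, 4->20 | applicable
count: 2
applicable_count: 1


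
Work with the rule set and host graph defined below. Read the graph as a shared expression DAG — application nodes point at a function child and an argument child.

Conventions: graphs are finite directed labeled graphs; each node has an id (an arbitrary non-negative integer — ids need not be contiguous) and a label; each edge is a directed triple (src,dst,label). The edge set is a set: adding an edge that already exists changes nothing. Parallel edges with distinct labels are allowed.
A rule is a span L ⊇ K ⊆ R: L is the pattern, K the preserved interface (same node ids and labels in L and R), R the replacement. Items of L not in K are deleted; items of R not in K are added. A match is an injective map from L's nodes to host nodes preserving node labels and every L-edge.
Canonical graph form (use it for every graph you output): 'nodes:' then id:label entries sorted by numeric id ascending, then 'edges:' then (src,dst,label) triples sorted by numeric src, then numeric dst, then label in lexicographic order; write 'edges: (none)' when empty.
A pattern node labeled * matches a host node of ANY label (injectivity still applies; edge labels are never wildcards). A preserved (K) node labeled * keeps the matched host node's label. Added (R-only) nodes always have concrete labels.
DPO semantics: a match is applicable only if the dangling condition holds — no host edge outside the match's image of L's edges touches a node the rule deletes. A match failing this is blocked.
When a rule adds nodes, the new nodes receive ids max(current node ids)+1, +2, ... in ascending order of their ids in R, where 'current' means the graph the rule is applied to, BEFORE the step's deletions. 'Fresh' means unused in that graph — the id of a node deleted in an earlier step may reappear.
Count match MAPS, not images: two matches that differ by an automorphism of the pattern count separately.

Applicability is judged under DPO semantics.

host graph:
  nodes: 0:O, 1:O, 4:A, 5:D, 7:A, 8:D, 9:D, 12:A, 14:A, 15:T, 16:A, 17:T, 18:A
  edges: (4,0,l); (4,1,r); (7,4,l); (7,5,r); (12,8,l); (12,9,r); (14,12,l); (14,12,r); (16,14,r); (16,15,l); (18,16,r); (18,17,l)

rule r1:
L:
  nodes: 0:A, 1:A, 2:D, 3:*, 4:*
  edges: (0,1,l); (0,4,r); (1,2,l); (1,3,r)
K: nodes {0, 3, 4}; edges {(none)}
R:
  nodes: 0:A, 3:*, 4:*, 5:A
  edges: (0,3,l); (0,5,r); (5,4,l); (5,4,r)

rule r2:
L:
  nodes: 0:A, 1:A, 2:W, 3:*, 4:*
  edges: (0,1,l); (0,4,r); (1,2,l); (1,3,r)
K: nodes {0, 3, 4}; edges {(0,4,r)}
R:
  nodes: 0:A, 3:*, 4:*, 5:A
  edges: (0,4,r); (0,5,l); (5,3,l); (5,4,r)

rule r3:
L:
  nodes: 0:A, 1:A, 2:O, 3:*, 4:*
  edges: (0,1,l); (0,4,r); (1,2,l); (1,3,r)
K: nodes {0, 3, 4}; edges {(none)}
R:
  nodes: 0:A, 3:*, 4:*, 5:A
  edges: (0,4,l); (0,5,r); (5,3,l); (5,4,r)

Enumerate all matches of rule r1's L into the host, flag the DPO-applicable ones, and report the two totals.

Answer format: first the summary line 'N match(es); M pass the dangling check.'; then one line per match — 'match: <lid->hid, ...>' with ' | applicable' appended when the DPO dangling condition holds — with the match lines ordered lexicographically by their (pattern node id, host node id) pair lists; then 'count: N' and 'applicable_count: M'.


0 match(es); 0 pass the dangling check.
count: 0
applicable_count: 0


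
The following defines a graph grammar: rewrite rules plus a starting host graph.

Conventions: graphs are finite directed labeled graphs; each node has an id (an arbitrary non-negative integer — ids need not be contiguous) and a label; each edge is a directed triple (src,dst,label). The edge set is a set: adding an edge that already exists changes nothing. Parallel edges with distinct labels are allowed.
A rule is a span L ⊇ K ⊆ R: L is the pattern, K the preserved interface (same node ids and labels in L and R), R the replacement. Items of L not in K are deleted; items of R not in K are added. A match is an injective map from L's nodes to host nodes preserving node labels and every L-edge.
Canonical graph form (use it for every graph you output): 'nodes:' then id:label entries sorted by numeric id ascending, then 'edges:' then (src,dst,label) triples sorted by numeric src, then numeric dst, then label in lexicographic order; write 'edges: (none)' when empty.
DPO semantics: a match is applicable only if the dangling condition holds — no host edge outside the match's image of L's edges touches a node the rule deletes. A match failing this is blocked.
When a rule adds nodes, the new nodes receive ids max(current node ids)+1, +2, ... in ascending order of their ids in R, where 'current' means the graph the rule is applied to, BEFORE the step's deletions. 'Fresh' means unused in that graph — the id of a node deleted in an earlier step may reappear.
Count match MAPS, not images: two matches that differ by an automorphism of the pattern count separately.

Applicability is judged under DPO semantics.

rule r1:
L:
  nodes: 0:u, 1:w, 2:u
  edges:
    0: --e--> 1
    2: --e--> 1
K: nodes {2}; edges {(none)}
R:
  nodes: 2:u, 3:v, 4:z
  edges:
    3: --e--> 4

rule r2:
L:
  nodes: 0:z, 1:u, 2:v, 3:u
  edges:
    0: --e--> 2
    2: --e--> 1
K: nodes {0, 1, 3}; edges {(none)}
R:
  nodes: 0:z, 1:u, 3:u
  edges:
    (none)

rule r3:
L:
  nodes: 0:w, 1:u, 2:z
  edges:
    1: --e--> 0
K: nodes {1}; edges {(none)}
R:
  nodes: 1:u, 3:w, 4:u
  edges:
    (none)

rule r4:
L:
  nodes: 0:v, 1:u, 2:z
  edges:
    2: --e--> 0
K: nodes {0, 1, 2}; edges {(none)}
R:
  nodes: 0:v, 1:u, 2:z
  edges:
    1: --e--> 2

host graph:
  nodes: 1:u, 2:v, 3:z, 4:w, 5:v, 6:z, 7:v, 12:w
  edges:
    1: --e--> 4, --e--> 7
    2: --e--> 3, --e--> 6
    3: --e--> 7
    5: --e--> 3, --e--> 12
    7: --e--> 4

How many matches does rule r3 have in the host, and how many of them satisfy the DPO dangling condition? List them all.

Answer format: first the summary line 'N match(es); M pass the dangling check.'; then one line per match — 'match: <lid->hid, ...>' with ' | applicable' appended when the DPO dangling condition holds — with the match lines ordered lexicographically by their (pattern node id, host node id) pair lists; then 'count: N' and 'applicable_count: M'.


2 match(es); 0 pass the dangling check.
match: 0->4, 1->1, 2->3
match: 0->4, 1->1, 2->6
count: 2
applicable_count: 0


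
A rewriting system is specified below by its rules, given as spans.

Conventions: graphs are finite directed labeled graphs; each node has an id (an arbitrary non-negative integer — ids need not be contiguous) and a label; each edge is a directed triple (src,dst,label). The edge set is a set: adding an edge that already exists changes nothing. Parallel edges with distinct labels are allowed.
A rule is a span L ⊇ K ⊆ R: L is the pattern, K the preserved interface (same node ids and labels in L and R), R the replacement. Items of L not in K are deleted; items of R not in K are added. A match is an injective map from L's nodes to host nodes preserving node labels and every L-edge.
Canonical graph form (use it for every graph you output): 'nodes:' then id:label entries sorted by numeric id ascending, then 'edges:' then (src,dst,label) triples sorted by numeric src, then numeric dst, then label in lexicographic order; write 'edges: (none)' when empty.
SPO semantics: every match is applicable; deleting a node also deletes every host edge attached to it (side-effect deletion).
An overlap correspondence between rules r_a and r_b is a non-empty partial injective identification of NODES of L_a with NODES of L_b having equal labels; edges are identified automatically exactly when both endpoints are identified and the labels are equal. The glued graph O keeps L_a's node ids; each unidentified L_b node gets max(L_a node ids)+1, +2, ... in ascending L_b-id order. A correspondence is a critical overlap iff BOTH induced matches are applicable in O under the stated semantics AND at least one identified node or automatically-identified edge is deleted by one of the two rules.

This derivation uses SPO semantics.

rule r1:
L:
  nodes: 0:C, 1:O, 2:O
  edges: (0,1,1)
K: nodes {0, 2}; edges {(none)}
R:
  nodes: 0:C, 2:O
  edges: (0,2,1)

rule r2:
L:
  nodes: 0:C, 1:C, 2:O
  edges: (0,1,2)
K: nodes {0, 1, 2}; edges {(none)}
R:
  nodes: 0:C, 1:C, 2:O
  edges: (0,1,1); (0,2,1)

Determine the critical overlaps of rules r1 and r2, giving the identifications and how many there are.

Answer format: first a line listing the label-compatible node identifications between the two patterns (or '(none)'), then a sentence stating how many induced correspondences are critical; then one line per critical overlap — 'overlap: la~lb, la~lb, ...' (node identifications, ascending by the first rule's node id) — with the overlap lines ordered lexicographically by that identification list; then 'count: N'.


label-compatible node identifications between L(r1) and L(r2): 0~0, 0~1, 1~2, 2~2
3 of the induced correspondences are critical overlaps of r1 and r2.
overlap: 0~0, 1~2
overlap: 0~1, 1~2
overlap: 1~2
count: 3


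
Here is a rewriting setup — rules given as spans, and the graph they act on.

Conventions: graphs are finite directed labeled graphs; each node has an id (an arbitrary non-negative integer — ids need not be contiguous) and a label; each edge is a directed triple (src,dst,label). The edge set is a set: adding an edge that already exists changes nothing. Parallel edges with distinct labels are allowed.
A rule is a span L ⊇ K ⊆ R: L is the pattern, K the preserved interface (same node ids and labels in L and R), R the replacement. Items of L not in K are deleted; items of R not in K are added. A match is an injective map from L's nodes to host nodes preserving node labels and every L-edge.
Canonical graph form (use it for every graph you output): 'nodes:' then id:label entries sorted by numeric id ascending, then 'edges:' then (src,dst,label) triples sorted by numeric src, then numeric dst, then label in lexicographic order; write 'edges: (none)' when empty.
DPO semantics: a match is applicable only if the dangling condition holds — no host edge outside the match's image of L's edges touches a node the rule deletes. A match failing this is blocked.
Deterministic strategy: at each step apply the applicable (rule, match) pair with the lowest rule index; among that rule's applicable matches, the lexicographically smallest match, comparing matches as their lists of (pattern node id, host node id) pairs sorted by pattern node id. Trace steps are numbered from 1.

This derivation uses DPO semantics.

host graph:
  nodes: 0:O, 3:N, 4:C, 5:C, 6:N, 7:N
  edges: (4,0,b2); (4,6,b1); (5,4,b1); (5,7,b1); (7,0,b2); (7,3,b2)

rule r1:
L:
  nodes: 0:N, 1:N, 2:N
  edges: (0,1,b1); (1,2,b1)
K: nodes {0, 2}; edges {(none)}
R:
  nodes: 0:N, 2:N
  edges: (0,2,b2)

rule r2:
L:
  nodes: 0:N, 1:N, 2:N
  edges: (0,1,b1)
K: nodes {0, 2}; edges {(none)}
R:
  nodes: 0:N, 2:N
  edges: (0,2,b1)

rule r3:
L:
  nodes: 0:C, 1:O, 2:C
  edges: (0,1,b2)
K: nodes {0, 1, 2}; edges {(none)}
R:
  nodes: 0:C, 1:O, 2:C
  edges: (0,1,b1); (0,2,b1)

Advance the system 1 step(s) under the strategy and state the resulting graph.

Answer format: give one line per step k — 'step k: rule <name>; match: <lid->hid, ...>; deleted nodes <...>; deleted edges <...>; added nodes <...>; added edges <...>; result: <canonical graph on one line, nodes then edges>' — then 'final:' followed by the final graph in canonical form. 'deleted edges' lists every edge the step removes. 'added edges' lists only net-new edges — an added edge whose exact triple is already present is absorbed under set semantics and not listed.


step 1: rule r3; match: 0->4, 1->0, 2->5; deleted nodes (none); deleted edges (4,0,b2); added nodes (none); added edges (4,0,b1); (4,5,b1); result: nodes: 0:O, 3:N, 4:C, 5:C, 6:N, 7:N edges: (4,0,b1); (4,5,b1); (4,6,b1); (5,4,b1); (5,7,b1); (7,0,b2); (7,3,b2)
final:
nodes: 0:O, 3:N, 4:C, 5:C, 6:N, 7:N
edges: (4,0,b1); (4,5,b1); (4,6,b1); (5,4,b1); (5,7,b1); (7,0,b2); (7,3,b2)


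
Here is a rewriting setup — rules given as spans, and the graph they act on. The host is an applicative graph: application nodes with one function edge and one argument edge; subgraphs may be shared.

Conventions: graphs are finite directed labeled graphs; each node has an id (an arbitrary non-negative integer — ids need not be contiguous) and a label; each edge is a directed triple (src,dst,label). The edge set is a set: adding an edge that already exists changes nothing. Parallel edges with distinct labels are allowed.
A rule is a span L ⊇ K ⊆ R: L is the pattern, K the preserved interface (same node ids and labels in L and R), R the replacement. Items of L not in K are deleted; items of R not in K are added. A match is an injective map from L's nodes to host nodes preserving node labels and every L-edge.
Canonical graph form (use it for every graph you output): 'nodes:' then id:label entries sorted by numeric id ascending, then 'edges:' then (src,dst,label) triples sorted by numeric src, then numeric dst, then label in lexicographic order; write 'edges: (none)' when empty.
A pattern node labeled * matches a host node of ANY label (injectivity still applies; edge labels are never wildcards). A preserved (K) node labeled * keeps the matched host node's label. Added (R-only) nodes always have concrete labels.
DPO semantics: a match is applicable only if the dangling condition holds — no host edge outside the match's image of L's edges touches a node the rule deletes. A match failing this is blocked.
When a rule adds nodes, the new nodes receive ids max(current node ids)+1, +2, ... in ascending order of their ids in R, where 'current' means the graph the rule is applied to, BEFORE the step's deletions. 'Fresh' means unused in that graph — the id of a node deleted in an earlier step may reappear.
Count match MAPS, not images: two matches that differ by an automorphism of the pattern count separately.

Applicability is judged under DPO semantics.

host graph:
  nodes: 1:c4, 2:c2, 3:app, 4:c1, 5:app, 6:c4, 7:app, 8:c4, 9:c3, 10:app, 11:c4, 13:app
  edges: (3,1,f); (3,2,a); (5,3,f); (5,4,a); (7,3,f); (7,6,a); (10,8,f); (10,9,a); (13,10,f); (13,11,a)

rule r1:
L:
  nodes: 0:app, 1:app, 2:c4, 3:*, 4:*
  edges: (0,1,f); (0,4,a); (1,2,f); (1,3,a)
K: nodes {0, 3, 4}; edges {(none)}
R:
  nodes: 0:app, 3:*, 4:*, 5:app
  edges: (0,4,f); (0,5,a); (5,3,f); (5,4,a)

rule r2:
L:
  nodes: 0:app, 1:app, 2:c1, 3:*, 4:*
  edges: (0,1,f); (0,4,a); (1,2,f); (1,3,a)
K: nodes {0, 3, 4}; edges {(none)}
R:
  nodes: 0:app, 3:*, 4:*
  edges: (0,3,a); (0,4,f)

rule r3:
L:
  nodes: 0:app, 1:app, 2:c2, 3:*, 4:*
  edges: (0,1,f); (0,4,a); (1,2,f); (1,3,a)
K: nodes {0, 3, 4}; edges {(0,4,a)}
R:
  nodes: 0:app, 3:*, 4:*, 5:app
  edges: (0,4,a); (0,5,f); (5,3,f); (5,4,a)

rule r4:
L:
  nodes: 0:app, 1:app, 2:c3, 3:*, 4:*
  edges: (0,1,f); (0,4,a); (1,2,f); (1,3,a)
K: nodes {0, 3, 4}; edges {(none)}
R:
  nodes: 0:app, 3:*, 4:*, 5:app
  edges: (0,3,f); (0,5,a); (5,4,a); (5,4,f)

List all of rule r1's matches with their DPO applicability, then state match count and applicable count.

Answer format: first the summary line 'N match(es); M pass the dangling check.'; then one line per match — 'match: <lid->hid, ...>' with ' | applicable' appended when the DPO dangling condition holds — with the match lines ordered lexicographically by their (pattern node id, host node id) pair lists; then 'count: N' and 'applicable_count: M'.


3 match(es); 1 pass the dangling check.
match: 0->5, 1->3, 2->1, 3->2, 4->4
match: 0->7, 1->3, 2->1, 3->2, 4->6
match: 0->13, 1->10, 2->8, 3->9, 4->11 | applicable
count: 3
applicable_count: 1


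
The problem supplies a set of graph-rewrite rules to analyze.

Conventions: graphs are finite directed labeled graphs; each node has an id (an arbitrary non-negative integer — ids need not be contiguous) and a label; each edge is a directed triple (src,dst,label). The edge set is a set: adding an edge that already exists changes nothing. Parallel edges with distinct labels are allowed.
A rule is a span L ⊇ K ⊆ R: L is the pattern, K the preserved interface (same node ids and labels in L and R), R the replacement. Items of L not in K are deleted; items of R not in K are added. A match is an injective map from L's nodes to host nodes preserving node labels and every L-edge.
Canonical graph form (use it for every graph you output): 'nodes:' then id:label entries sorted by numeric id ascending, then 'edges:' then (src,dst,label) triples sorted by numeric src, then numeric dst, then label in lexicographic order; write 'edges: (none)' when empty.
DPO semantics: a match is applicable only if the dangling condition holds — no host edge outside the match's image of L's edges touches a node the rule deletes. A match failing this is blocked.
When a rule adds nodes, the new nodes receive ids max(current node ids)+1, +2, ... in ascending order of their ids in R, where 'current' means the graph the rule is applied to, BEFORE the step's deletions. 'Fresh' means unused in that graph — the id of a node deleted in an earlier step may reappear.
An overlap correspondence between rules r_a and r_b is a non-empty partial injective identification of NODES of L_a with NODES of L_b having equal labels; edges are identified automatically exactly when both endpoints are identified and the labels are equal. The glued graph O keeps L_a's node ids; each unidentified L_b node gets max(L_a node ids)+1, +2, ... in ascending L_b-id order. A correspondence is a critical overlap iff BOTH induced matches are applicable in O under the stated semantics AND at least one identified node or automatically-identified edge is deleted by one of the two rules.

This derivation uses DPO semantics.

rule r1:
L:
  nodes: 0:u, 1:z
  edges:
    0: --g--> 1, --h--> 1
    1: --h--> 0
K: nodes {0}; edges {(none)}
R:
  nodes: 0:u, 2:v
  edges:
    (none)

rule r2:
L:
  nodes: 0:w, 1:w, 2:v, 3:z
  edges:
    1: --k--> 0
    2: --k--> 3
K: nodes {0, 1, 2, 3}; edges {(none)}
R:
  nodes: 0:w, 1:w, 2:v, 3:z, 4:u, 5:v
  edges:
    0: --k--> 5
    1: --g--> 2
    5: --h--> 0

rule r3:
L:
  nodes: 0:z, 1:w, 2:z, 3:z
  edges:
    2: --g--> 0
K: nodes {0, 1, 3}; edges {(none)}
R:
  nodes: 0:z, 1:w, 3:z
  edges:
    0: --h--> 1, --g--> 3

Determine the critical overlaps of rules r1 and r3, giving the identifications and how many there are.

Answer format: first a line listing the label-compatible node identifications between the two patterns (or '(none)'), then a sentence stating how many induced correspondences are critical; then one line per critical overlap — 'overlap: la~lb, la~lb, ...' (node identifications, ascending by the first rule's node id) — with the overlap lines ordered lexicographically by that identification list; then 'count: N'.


label-compatible node identifications between L(r1) and L(r3): 1~0, 1~2, 1~3
1 of the induced correspondences is a critical overlap of r1 and r3.
overlap: 1~3
count: 1
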